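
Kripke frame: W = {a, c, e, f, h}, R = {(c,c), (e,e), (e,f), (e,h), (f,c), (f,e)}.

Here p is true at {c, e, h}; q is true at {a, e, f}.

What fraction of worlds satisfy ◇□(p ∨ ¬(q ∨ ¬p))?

3/5

a: no successors, so ◇□(p ∨ ¬(q ∨ ¬p)) fails. ✗
c: successors {c}; □(p ∨ ¬(q ∨ ¬p)) there: c:T. ✓
e: successors {e, f, h}; □(p ∨ ¬(q ∨ ¬p)) there: e:F, f:T, h:T. ✓
f: successors {c, e}; □(p ∨ ¬(q ∨ ¬p)) there: c:T, e:F. ✓
h: no successors, so ◇□(p ∨ ¬(q ∨ ¬p)) fails. ✗
That's 3 of 5 worlds, so 3/5.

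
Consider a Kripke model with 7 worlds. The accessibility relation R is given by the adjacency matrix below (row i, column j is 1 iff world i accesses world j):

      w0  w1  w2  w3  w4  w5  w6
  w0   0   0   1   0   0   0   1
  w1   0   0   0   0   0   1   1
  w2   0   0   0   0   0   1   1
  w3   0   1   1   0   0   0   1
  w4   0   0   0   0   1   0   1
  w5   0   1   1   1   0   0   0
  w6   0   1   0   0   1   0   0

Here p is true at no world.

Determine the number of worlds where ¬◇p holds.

7

w0: ◇p is F. ✓
w1: ◇p is F. ✓
w2: ◇p is F. ✓
w3: ◇p is F. ✓
w4: ◇p is F. ✓
w5: ◇p is F. ✓
w6: ◇p is F. ✓
Satisfying worlds: {w0, w1, w2, w3, w4, w5, w6}.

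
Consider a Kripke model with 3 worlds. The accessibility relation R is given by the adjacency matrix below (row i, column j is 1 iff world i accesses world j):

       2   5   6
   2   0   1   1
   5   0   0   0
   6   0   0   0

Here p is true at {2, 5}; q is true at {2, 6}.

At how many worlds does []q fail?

2: successors {5, 6}; q there: 5:F, 6:T. ✗
5: no successors, so []q holds vacuously. ✓
6: no successors, so []q holds vacuously. ✓
Satisfying worlds: {5, 6}.
So []q fails at the other 1 world.

1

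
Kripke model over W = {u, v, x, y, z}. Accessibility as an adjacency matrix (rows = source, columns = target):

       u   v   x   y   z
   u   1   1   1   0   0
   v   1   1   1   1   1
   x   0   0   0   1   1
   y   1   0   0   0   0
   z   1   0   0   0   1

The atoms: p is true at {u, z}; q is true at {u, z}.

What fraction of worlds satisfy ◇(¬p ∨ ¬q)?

u: successors {u, v, x}; ¬p ∨ ¬q there: u:F, v:T, x:T. ✓
v: successors {u, v, x, y, z}; ¬p ∨ ¬q there: u:F, v:T, x:T, y:T, z:F. ✓
x: successors {y, z}; ¬p ∨ ¬q there: y:T, z:F. ✓
y: successors {u}; ¬p ∨ ¬q there: u:F. ✗
z: successors {u, z}; ¬p ∨ ¬q there: u:F, z:F. ✗
That's 3 of 5 worlds, so 3/5.

3/5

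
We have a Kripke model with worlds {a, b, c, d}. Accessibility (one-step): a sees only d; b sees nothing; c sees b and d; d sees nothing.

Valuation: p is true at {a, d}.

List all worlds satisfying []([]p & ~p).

a: successors {d}; []p & ~p there: d:F. ✗
b: no successors, so []([]p & ~p) holds vacuously. ✓
c: successors {b, d}; []p & ~p there: b:T, d:F. ✗
d: no successors, so []([]p & ~p) holds vacuously. ✓

{b, d}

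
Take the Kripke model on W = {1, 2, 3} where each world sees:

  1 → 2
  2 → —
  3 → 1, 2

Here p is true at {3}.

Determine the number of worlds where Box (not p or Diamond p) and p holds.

1

1: Box (not p or Diamond p) is T, p is F. ✗
2: Box (not p or Diamond p) is T, p is F. ✗
3: Box (not p or Diamond p) is T, p is T. ✓
Satisfying worlds: {3}.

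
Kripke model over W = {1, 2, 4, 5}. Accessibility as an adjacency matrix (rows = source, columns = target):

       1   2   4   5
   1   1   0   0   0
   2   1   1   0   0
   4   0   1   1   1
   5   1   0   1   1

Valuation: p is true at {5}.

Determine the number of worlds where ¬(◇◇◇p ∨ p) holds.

2

1: ◇◇◇p ∨ p is F. ✓
2: ◇◇◇p ∨ p is F. ✓
4: ◇◇◇p ∨ p is T. ✗
5: ◇◇◇p ∨ p is T. ✗
Satisfying worlds: {1, 2}.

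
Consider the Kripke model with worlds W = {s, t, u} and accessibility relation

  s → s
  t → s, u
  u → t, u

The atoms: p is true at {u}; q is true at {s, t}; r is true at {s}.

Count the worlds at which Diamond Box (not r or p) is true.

s: successors {s}; Box (not r or p) there: s:F. ✗
t: successors {s, u}; Box (not r or p) there: s:F, u:T. ✓
u: successors {t, u}; Box (not r or p) there: t:F, u:T. ✓
Satisfying worlds: {t, u}.

2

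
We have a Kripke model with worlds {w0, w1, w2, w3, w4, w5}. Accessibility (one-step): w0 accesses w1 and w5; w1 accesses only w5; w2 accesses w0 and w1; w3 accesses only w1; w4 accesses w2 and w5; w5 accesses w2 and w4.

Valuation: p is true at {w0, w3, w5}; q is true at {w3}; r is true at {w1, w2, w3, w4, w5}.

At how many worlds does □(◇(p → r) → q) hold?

0

w0: successors {w1, w5}; ◇(p → r) → q there: w1:F, w5:F. ✗
w1: successors {w5}; ◇(p → r) → q there: w5:F. ✗
w2: successors {w0, w1}; ◇(p → r) → q there: w0:F, w1:F. ✗
w3: successors {w1}; ◇(p → r) → q there: w1:F. ✗
w4: successors {w2, w5}; ◇(p → r) → q there: w2:F, w5:F. ✗
w5: successors {w2, w4}; ◇(p → r) → q there: w2:F, w4:F. ✗
Satisfying worlds: ∅.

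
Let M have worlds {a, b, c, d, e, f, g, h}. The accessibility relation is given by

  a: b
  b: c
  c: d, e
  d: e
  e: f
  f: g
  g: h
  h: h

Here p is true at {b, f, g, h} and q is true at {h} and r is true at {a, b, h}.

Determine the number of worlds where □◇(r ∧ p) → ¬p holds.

a: □◇(r ∧ p) is F, ¬p is T. ✓
b: □◇(r ∧ p) is F, ¬p is F. ✓
c: □◇(r ∧ p) is F, ¬p is T. ✓
d: □◇(r ∧ p) is F, ¬p is T. ✓
e: □◇(r ∧ p) is F, ¬p is T. ✓
f: □◇(r ∧ p) is T, ¬p is F. ✗
g: □◇(r ∧ p) is T, ¬p is F. ✗
h: □◇(r ∧ p) is T, ¬p is F. ✗
Satisfying worlds: {a, b, c, d, e}.

5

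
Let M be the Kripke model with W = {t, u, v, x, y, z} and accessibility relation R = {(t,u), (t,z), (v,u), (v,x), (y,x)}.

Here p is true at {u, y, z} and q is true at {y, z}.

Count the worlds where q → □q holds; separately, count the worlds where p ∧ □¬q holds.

For q → □q:
t: q is F, □q is F. ✓
u: q is F, □q is T. ✓
v: q is F, □q is F. ✓
x: q is F, □q is T. ✓
y: q is T, □q is F. ✗
z: q is T, □q is T. ✓
— 5 worlds.
For p ∧ □¬q:
t: p is F, □¬q is F. ✗
u: p is T, □¬q is T. ✓
v: p is F, □¬q is T. ✗
x: p is F, □¬q is T. ✗
y: p is T, □¬q is T. ✓
z: p is T, □¬q is T. ✓
— 3 worlds.

5 and 3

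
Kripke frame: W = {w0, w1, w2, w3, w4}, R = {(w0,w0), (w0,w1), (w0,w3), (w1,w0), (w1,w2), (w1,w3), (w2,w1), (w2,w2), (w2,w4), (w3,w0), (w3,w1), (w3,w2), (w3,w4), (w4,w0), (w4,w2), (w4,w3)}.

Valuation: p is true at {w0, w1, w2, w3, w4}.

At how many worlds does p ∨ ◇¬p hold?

w0: p is T, ◇¬p is F. ✓
w1: p is T, ◇¬p is F. ✓
w2: p is T, ◇¬p is F. ✓
w3: p is T, ◇¬p is F. ✓
w4: p is T, ◇¬p is F. ✓
Satisfying worlds: {w0, w1, w2, w3, w4}.

5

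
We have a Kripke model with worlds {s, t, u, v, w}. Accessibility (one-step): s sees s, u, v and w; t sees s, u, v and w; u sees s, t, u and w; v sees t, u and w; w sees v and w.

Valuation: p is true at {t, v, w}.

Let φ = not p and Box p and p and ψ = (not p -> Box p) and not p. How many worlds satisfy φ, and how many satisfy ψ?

For not p and Box p and p:
s: not p and Box p is F, p is F. ✗
t: not p and Box p is F, p is T. ✗
u: not p and Box p is F, p is F. ✗
v: not p and Box p is F, p is T. ✗
w: not p and Box p is F, p is T. ✗
— 0 worlds.
For (not p -> Box p) and not p:
s: not p -> Box p is F, not p is T. ✗
t: not p -> Box p is T, not p is F. ✗
u: not p -> Box p is F, not p is T. ✗
v: not p -> Box p is T, not p is F. ✗
w: not p -> Box p is T, not p is F. ✗
— 0 worlds.

0 and 0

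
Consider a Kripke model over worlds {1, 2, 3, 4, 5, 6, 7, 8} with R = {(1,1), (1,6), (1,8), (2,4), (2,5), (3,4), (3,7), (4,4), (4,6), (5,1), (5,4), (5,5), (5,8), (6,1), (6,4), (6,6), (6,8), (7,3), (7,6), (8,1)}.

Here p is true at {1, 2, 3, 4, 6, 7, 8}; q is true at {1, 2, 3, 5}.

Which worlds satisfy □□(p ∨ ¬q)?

{1, 3, 4, 6, 7, 8}

1: successors {1, 6, 8}; □(p ∨ ¬q) there: 1:T, 6:T, 8:T. ✓
2: successors {4, 5}; □(p ∨ ¬q) there: 4:T, 5:F. ✗
3: successors {4, 7}; □(p ∨ ¬q) there: 4:T, 7:T. ✓
4: successors {4, 6}; □(p ∨ ¬q) there: 4:T, 6:T. ✓
5: successors {1, 4, 5, 8}; □(p ∨ ¬q) there: 1:T, 4:T, 5:F, 8:T. ✗
6: successors {1, 4, 6, 8}; □(p ∨ ¬q) there: 1:T, 4:T, 6:T, 8:T. ✓
7: successors {3, 6}; □(p ∨ ¬q) there: 3:T, 6:T. ✓
8: successors {1}; □(p ∨ ¬q) there: 1:T. ✓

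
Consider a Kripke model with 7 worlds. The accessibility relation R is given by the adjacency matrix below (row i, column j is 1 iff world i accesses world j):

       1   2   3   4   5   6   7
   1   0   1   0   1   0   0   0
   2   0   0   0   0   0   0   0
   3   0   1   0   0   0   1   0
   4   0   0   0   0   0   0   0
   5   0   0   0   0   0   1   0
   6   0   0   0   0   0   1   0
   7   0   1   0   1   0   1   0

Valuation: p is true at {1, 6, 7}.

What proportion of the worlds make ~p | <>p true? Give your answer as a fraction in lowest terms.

1: ~p is F, <>p is F. ✗
2: ~p is T, <>p is F. ✓
3: ~p is T, <>p is T. ✓
4: ~p is T, <>p is F. ✓
5: ~p is T, <>p is T. ✓
6: ~p is F, <>p is T. ✓
7: ~p is F, <>p is T. ✓
That's 6 of 7 worlds, so 6/7.

6/7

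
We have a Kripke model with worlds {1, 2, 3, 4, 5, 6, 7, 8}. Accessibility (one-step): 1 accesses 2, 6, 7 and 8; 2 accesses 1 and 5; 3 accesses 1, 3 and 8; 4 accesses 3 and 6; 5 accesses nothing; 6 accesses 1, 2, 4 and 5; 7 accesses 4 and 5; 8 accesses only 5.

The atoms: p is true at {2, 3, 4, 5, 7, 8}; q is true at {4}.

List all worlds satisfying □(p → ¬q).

1: successors {2, 6, 7, 8}; p → ¬q there: 2:T, 6:T, 7:T, 8:T. ✓
2: successors {1, 5}; p → ¬q there: 1:T, 5:T. ✓
3: successors {1, 3, 8}; p → ¬q there: 1:T, 3:T, 8:T. ✓
4: successors {3, 6}; p → ¬q there: 3:T, 6:T. ✓
5: no successors, so □(p → ¬q) holds vacuously. ✓
6: successors {1, 2, 4, 5}; p → ¬q there: 1:T, 2:T, 4:F, 5:T. ✗
7: successors {4, 5}; p → ¬q there: 4:F, 5:T. ✗
8: successors {5}; p → ¬q there: 5:T. ✓

{1, 2, 3, 4, 5, 8}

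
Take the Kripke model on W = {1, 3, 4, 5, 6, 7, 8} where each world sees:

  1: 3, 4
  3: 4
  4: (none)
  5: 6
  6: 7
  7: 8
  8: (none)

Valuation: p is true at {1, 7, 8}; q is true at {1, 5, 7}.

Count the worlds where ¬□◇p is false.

1: □◇p is F. ✓
3: □◇p is F. ✓
4: □◇p is T. ✗
5: □◇p is T. ✗
6: □◇p is T. ✗
7: □◇p is F. ✓
8: □◇p is T. ✗
Satisfying worlds: {1, 3, 7}.
So ¬□◇p fails at the other 4 worlds.

4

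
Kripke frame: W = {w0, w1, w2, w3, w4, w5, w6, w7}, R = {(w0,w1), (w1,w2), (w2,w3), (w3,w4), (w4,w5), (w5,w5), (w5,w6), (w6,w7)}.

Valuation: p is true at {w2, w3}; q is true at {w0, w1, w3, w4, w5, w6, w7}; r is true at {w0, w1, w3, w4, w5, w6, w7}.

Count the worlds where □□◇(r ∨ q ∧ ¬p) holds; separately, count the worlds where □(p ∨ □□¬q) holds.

For □□◇(r ∨ q ∧ ¬p):
w0: successors {w1}; □◇(r ∨ q ∧ ¬p) there: w1:T. ✓
w1: successors {w2}; □◇(r ∨ q ∧ ¬p) there: w2:T. ✓
w2: successors {w3}; □◇(r ∨ q ∧ ¬p) there: w3:T. ✓
w3: successors {w4}; □◇(r ∨ q ∧ ¬p) there: w4:T. ✓
w4: successors {w5}; □◇(r ∨ q ∧ ¬p) there: w5:T. ✓
w5: successors {w5, w6}; □◇(r ∨ q ∧ ¬p) there: w5:T, w6:F. ✗
w6: successors {w7}; □◇(r ∨ q ∧ ¬p) there: w7:T. ✓
w7: no successors, so □□◇(r ∨ q ∧ ¬p) holds vacuously. ✓
— 7 worlds.
For □(p ∨ □□¬q):
w0: successors {w1}; p ∨ □□¬q there: w1:F. ✗
w1: successors {w2}; p ∨ □□¬q there: w2:T. ✓
w2: successors {w3}; p ∨ □□¬q there: w3:T. ✓
w3: successors {w4}; p ∨ □□¬q there: w4:F. ✗
w4: successors {w5}; p ∨ □□¬q there: w5:F. ✗
w5: successors {w5, w6}; p ∨ □□¬q there: w5:F, w6:T. ✗
w6: successors {w7}; p ∨ □□¬q there: w7:T. ✓
w7: no successors, so □(p ∨ □□¬q) holds vacuously. ✓
— 4 worlds.

7 and 4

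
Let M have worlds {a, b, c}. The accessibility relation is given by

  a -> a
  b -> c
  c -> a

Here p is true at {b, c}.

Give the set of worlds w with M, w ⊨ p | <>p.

a: p is F, <>p is F. ✗
b: p is T, <>p is T. ✓
c: p is T, <>p is F. ✓

{b, c}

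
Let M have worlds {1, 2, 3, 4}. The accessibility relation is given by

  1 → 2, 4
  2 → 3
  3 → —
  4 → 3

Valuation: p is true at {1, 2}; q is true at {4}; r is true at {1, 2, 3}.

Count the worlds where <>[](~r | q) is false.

2

1: successors {2, 4}; [](~r | q) there: 2:F, 4:F. ✗
2: successors {3}; [](~r | q) there: 3:T. ✓
3: no successors, so <>[](~r | q) fails. ✗
4: successors {3}; [](~r | q) there: 3:T. ✓
Satisfying worlds: {2, 4}.
So <>[](~r | q) fails at the other 2 worlds.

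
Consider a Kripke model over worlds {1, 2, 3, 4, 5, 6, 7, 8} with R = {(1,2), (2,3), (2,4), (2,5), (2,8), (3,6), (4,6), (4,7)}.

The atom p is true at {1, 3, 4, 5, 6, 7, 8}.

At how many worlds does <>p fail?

5

1: successors {2}; p there: 2:F. ✗
2: successors {3, 4, 5, 8}; p there: 3:T, 4:T, 5:T, 8:T. ✓
3: successors {6}; p there: 6:T. ✓
4: successors {6, 7}; p there: 6:T, 7:T. ✓
5: no successors, so <>p fails. ✗
6: no successors, so <>p fails. ✗
7: no successors, so <>p fails. ✗
8: no successors, so <>p fails. ✗
Satisfying worlds: {2, 3, 4}.
So <>p fails at the other 5 worlds.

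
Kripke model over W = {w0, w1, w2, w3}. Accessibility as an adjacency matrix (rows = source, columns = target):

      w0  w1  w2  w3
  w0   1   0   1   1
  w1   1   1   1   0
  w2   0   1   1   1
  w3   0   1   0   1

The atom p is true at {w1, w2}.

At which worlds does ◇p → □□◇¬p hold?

{w0, w1, w2, w3}

w0: ◇p is T, □□◇¬p is T. ✓
w1: ◇p is T, □□◇¬p is T. ✓
w2: ◇p is T, □□◇¬p is T. ✓
w3: ◇p is T, □□◇¬p is T. ✓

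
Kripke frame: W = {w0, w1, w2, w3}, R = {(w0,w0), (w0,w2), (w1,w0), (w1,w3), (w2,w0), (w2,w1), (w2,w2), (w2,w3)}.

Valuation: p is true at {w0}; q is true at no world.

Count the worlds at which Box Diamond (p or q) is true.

2

w0: successors {w0, w2}; Diamond (p or q) there: w0:T, w2:T. ✓
w1: successors {w0, w3}; Diamond (p or q) there: w0:T, w3:F. ✗
w2: successors {w0, w1, w2, w3}; Diamond (p or q) there: w0:T, w1:T, w2:T, w3:F. ✗
w3: no successors, so Box Diamond (p or q) holds vacuously. ✓
Satisfying worlds: {w0, w3}.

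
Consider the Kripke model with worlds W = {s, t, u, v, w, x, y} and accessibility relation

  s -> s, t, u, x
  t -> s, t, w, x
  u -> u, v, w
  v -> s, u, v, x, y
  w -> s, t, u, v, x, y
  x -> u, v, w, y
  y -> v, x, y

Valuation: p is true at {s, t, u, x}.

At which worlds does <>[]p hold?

{s, t, v, w}

s: successors {s, t, u, x}; []p there: s:T, t:F, u:F, x:F. ✓
t: successors {s, t, w, x}; []p there: s:T, t:F, w:F, x:F. ✓
u: successors {u, v, w}; []p there: u:F, v:F, w:F. ✗
v: successors {s, u, v, x, y}; []p there: s:T, u:F, v:F, x:F, y:F. ✓
w: successors {s, t, u, v, x, y}; []p there: s:T, t:F, u:F, v:F, x:F, y:F. ✓
x: successors {u, v, w, y}; []p there: u:F, v:F, w:F, y:F. ✗
y: successors {v, x, y}; []p there: v:F, x:F, y:F. ✗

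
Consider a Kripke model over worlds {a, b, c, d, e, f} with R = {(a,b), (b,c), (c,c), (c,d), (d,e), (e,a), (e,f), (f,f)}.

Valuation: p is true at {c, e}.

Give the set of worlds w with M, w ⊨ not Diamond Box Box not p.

a: Diamond Box Box not p is F. ✓
b: Diamond Box Box not p is F. ✓
c: Diamond Box Box not p is T. ✗
d: Diamond Box Box not p is T. ✗
e: Diamond Box Box not p is T. ✗
f: Diamond Box Box not p is T. ✗

{a, b}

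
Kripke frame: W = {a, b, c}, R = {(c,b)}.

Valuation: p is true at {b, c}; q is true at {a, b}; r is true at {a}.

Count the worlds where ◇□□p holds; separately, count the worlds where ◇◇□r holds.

1 and 0

For ◇□□p:
a: no successors, so ◇□□p fails. ✗
b: no successors, so ◇□□p fails. ✗
c: successors {b}; □□p there: b:T. ✓
— 1 world.
For ◇◇□r:
a: no successors, so ◇◇□r fails. ✗
b: no successors, so ◇◇□r fails. ✗
c: successors {b}; ◇□r there: b:F. ✗
— 0 worlds.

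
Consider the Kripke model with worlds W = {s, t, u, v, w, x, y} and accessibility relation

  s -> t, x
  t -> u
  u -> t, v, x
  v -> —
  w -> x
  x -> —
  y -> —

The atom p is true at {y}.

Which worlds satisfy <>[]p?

s: successors {t, x}; []p there: t:F, x:T. ✓
t: successors {u}; []p there: u:F. ✗
u: successors {t, v, x}; []p there: t:F, v:T, x:T. ✓
v: no successors, so <>[]p fails. ✗
w: successors {x}; []p there: x:T. ✓
x: no successors, so <>[]p fails. ✗
y: no successors, so <>[]p fails. ✗

{s, u, w}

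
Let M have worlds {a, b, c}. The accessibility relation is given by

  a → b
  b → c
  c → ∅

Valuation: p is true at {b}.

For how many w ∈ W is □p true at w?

2

a: successors {b}; p there: b:T. ✓
b: successors {c}; p there: c:F. ✗
c: no successors, so □p holds vacuously. ✓
Satisfying worlds: {a, c}.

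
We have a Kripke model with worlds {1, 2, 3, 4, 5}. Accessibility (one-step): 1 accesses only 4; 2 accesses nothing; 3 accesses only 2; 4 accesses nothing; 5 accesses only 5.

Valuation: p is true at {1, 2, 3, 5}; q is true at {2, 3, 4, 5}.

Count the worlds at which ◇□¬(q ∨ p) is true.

2

1: successors {4}; □¬(q ∨ p) there: 4:T. ✓
2: no successors, so ◇□¬(q ∨ p) fails. ✗
3: successors {2}; □¬(q ∨ p) there: 2:T. ✓
4: no successors, so ◇□¬(q ∨ p) fails. ✗
5: successors {5}; □¬(q ∨ p) there: 5:F. ✗
Satisfying worlds: {1, 3}.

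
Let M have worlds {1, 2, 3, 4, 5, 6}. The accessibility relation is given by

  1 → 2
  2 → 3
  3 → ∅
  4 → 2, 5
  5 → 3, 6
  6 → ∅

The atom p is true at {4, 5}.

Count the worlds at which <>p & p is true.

1

1: <>p is F, p is F. ✗
2: <>p is F, p is F. ✗
3: <>p is F, p is F. ✗
4: <>p is T, p is T. ✓
5: <>p is F, p is T. ✗
6: <>p is F, p is F. ✗
Satisfying worlds: {4}.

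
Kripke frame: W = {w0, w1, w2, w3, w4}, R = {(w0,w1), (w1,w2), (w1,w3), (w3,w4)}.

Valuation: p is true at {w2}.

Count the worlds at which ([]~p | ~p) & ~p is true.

4

w0: []~p | ~p is T, ~p is T. ✓
w1: []~p | ~p is T, ~p is T. ✓
w2: []~p | ~p is T, ~p is F. ✗
w3: []~p | ~p is T, ~p is T. ✓
w4: []~p | ~p is T, ~p is T. ✓
Satisfying worlds: {w0, w1, w3, w4}.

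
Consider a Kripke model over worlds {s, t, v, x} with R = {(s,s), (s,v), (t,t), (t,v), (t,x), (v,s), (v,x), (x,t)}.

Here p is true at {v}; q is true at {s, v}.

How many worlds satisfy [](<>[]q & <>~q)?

s: successors {s, v}; <>[]q & <>~q there: s:F, v:T. ✗
t: successors {t, v, x}; <>[]q & <>~q there: t:F, v:T, x:F. ✗
v: successors {s, x}; <>[]q & <>~q there: s:F, x:F. ✗
x: successors {t}; <>[]q & <>~q there: t:F. ✗
Satisfying worlds: ∅.

0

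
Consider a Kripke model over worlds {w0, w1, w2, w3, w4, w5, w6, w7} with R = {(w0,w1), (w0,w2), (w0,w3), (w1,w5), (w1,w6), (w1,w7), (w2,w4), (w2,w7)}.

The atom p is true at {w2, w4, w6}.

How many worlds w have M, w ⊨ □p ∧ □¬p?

w0: □p is F, □¬p is F. ✗
w1: □p is F, □¬p is F. ✗
w2: □p is F, □¬p is F. ✗
w3: □p is T, □¬p is T. ✓
w4: □p is T, □¬p is T. ✓
w5: □p is T, □¬p is T. ✓
w6: □p is T, □¬p is T. ✓
w7: □p is T, □¬p is T. ✓
Satisfying worlds: {w3, w4, w5, w6, w7}.

5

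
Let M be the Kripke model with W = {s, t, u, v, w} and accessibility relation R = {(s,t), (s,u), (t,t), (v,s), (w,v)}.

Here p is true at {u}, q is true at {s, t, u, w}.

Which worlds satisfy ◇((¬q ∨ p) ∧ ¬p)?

s: successors {t, u}; (¬q ∨ p) ∧ ¬p there: t:F, u:F. ✗
t: successors {t}; (¬q ∨ p) ∧ ¬p there: t:F. ✗
u: no successors, so ◇((¬q ∨ p) ∧ ¬p) fails. ✗
v: successors {s}; (¬q ∨ p) ∧ ¬p there: s:F. ✗
w: successors {v}; (¬q ∨ p) ∧ ¬p there: v:T. ✓

{w}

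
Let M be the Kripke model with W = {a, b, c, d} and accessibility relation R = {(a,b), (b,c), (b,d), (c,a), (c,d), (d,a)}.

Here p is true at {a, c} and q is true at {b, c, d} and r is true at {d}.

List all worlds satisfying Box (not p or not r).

a: successors {b}; not p or not r there: b:T. ✓
b: successors {c, d}; not p or not r there: c:T, d:T. ✓
c: successors {a, d}; not p or not r there: a:T, d:T. ✓
d: successors {a}; not p or not r there: a:T. ✓

{a, b, c, d}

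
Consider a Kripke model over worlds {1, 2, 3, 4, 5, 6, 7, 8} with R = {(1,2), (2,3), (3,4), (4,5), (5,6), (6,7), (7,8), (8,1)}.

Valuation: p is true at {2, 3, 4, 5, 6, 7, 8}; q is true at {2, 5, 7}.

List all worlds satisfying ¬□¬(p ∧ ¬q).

1: □¬(p ∧ ¬q) is T. ✗
2: □¬(p ∧ ¬q) is F. ✓
3: □¬(p ∧ ¬q) is F. ✓
4: □¬(p ∧ ¬q) is T. ✗
5: □¬(p ∧ ¬q) is F. ✓
6: □¬(p ∧ ¬q) is T. ✗
7: □¬(p ∧ ¬q) is F. ✓
8: □¬(p ∧ ¬q) is T. ✗

{2, 3, 5, 7}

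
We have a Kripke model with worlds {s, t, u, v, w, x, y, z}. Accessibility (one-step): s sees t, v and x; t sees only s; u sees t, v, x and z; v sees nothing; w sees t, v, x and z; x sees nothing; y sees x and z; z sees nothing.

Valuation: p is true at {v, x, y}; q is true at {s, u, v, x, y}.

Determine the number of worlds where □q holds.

4

s: successors {t, v, x}; q there: t:F, v:T, x:T. ✗
t: successors {s}; q there: s:T. ✓
u: successors {t, v, x, z}; q there: t:F, v:T, x:T, z:F. ✗
v: no successors, so □q holds vacuously. ✓
w: successors {t, v, x, z}; q there: t:F, v:T, x:T, z:F. ✗
x: no successors, so □q holds vacuously. ✓
y: successors {x, z}; q there: x:T, z:F. ✗
z: no successors, so □q holds vacuously. ✓
Satisfying worlds: {t, v, x, z}.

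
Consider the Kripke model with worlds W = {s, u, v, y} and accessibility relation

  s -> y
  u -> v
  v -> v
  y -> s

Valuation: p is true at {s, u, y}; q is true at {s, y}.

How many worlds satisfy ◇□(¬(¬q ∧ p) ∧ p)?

2

s: successors {y}; □(¬(¬q ∧ p) ∧ p) there: y:T. ✓
u: successors {v}; □(¬(¬q ∧ p) ∧ p) there: v:F. ✗
v: successors {v}; □(¬(¬q ∧ p) ∧ p) there: v:F. ✗
y: successors {s}; □(¬(¬q ∧ p) ∧ p) there: s:T. ✓
Satisfying worlds: {s, y}.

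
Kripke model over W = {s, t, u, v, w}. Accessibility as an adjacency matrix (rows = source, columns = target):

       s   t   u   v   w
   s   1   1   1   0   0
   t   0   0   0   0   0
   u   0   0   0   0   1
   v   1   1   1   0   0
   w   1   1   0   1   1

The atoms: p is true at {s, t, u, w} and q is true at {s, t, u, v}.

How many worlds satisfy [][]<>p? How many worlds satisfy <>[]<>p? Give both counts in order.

For [][]<>p:
s: successors {s, t, u}; []<>p there: s:F, t:T, u:T. ✗
t: no successors, so [][]<>p holds vacuously. ✓
u: successors {w}; []<>p there: w:F. ✗
v: successors {s, t, u}; []<>p there: s:F, t:T, u:T. ✗
w: successors {s, t, v, w}; []<>p there: s:F, t:T, v:F, w:F. ✗
— 1 world.
For <>[]<>p:
s: successors {s, t, u}; []<>p there: s:F, t:T, u:T. ✓
t: no successors, so <>[]<>p fails. ✗
u: successors {w}; []<>p there: w:F. ✗
v: successors {s, t, u}; []<>p there: s:F, t:T, u:T. ✓
w: successors {s, t, v, w}; []<>p there: s:F, t:T, v:F, w:F. ✓
— 3 worlds.

1 and 3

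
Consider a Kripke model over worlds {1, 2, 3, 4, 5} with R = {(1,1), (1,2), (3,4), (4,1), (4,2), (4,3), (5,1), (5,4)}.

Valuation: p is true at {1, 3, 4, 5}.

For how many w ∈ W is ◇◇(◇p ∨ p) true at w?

1: successors {1, 2}; ◇(◇p ∨ p) there: 1:T, 2:F. ✓
2: no successors, so ◇◇(◇p ∨ p) fails. ✗
3: successors {4}; ◇(◇p ∨ p) there: 4:T. ✓
4: successors {1, 2, 3}; ◇(◇p ∨ p) there: 1:T, 2:F, 3:T. ✓
5: successors {1, 4}; ◇(◇p ∨ p) there: 1:T, 4:T. ✓
Satisfying worlds: {1, 3, 4, 5}.

4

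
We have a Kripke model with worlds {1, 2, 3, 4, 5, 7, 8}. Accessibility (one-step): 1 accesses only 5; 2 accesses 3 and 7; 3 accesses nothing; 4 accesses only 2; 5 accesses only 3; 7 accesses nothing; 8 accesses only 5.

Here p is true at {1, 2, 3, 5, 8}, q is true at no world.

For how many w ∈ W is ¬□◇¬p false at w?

1: □◇¬p is F. ✓
2: □◇¬p is F. ✓
3: □◇¬p is T. ✗
4: □◇¬p is T. ✗
5: □◇¬p is F. ✓
7: □◇¬p is T. ✗
8: □◇¬p is F. ✓
Satisfying worlds: {1, 2, 5, 8}.
So ¬□◇¬p fails at the other 3 worlds.

3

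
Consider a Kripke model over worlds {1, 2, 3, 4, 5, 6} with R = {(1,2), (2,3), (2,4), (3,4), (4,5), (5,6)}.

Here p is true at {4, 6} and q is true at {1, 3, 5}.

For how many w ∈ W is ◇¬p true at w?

3

1: successors {2}; ¬p there: 2:T. ✓
2: successors {3, 4}; ¬p there: 3:T, 4:F. ✓
3: successors {4}; ¬p there: 4:F. ✗
4: successors {5}; ¬p there: 5:T. ✓
5: successors {6}; ¬p there: 6:F. ✗
6: no successors, so ◇¬p fails. ✗
Satisfying worlds: {1, 2, 4}.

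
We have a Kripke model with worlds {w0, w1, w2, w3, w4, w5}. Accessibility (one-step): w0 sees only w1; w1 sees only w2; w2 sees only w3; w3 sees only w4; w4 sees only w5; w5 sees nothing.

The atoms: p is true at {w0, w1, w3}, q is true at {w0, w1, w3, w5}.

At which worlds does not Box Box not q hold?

w0: Box Box not q is T. ✗
w1: Box Box not q is F. ✓
w2: Box Box not q is T. ✗
w3: Box Box not q is F. ✓
w4: Box Box not q is T. ✗
w5: Box Box not q is T. ✗

{w1, w3}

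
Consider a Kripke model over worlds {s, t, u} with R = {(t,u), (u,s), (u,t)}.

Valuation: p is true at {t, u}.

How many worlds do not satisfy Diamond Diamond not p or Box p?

1

s: Diamond Diamond not p is F, Box p is T. ✓
t: Diamond Diamond not p is T, Box p is T. ✓
u: Diamond Diamond not p is F, Box p is F. ✗
Satisfying worlds: {s, t}.
So Diamond Diamond not p or Box p fails at the other 1 world.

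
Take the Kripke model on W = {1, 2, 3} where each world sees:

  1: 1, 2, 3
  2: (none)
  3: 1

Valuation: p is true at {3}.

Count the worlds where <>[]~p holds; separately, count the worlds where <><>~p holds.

For <>[]~p:
1: successors {1, 2, 3}; []~p there: 1:F, 2:T, 3:T. ✓
2: no successors, so <>[]~p fails. ✗
3: successors {1}; []~p there: 1:F. ✗
— 1 world.
For <><>~p:
1: successors {1, 2, 3}; <>~p there: 1:T, 2:F, 3:T. ✓
2: no successors, so <><>~p fails. ✗
3: successors {1}; <>~p there: 1:T. ✓
— 2 worlds.

1 and 2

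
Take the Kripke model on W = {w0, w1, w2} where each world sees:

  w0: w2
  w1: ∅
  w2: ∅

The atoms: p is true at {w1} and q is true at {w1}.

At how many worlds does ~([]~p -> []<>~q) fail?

2

w0: []~p -> []<>~q is F. ✓
w1: []~p -> []<>~q is T. ✗
w2: []~p -> []<>~q is T. ✗
Satisfying worlds: {w0}.
So ~([]~p -> []<>~q) fails at the other 2 worlds.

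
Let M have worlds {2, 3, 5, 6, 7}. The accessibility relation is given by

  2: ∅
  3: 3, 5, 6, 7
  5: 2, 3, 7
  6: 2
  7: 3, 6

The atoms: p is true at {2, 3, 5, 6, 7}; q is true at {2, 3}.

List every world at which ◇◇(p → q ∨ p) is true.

2: no successors, so ◇◇(p → q ∨ p) fails. ✗
3: successors {3, 5, 6, 7}; ◇(p → q ∨ p) there: 3:T, 5:T, 6:T, 7:T. ✓
5: successors {2, 3, 7}; ◇(p → q ∨ p) there: 2:F, 3:T, 7:T. ✓
6: successors {2}; ◇(p → q ∨ p) there: 2:F. ✗
7: successors {3, 6}; ◇(p → q ∨ p) there: 3:T, 6:T. ✓

{3, 5, 7}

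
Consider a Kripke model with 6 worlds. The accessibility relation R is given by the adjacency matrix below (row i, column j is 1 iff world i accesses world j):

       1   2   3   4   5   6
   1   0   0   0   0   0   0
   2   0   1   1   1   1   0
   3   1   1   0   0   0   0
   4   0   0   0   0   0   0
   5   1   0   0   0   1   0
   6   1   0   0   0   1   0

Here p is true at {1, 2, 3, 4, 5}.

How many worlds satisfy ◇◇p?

1: no successors, so ◇◇p fails. ✗
2: successors {2, 3, 4, 5}; ◇p there: 2:T, 3:T, 4:F, 5:T. ✓
3: successors {1, 2}; ◇p there: 1:F, 2:T. ✓
4: no successors, so ◇◇p fails. ✗
5: successors {1, 5}; ◇p there: 1:F, 5:T. ✓
6: successors {1, 5}; ◇p there: 1:F, 5:T. ✓
Satisfying worlds: {2, 3, 5, 6}.

4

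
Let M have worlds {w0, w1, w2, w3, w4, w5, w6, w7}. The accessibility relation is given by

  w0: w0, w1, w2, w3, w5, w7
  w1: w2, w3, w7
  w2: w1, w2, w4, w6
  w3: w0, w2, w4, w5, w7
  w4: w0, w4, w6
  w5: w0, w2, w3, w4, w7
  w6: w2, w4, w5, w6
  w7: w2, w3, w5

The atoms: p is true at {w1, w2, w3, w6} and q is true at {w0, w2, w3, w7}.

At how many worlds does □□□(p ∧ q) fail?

w0: successors {w0, w1, w2, w3, w5, w7}; □□(p ∧ q) there: w0:F, w1:F, w2:F, w3:F, w5:F, w7:F. ✗
w1: successors {w2, w3, w7}; □□(p ∧ q) there: w2:F, w3:F, w7:F. ✗
w2: successors {w1, w2, w4, w6}; □□(p ∧ q) there: w1:F, w2:F, w4:F, w6:F. ✗
w3: successors {w0, w2, w4, w5, w7}; □□(p ∧ q) there: w0:F, w2:F, w4:F, w5:F, w7:F. ✗
w4: successors {w0, w4, w6}; □□(p ∧ q) there: w0:F, w4:F, w6:F. ✗
w5: successors {w0, w2, w3, w4, w7}; □□(p ∧ q) there: w0:F, w2:F, w3:F, w4:F, w7:F. ✗
w6: successors {w2, w4, w5, w6}; □□(p ∧ q) there: w2:F, w4:F, w5:F, w6:F. ✗
w7: successors {w2, w3, w5}; □□(p ∧ q) there: w2:F, w3:F, w5:F. ✗
Satisfying worlds: ∅.
So □□□(p ∧ q) fails at the other 8 worlds.

8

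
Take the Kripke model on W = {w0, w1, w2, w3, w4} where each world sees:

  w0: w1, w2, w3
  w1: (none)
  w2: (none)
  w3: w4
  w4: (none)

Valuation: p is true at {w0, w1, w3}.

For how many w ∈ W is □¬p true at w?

w0: successors {w1, w2, w3}; ¬p there: w1:F, w2:T, w3:F. ✗
w1: no successors, so □¬p holds vacuously. ✓
w2: no successors, so □¬p holds vacuously. ✓
w3: successors {w4}; ¬p there: w4:T. ✓
w4: no successors, so □¬p holds vacuously. ✓
Satisfying worlds: {w1, w2, w3, w4}.

4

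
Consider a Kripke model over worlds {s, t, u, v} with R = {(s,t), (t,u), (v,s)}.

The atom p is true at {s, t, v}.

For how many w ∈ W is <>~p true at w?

s: successors {t}; ~p there: t:F. ✗
t: successors {u}; ~p there: u:T. ✓
u: no successors, so <>~p fails. ✗
v: successors {s}; ~p there: s:F. ✗
Satisfying worlds: {t}.

1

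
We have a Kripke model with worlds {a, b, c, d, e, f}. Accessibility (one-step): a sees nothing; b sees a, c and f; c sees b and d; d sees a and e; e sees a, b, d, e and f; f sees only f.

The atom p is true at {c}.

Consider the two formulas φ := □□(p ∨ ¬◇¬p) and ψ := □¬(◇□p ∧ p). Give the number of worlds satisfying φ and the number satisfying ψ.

For □□(p ∨ ¬◇¬p):
a: no successors, so □□(p ∨ ¬◇¬p) holds vacuously. ✓
b: successors {a, c, f}; □(p ∨ ¬◇¬p) there: a:T, c:F, f:F. ✗
c: successors {b, d}; □(p ∨ ¬◇¬p) there: b:F, d:F. ✗
d: successors {a, e}; □(p ∨ ¬◇¬p) there: a:T, e:F. ✗
e: successors {a, b, d, e, f}; □(p ∨ ¬◇¬p) there: a:T, b:F, d:F, e:F, f:F. ✗
f: successors {f}; □(p ∨ ¬◇¬p) there: f:F. ✗
— 1 world.
For □¬(◇□p ∧ p):
a: no successors, so □¬(◇□p ∧ p) holds vacuously. ✓
b: successors {a, c, f}; ¬(◇□p ∧ p) there: a:T, c:T, f:T. ✓
c: successors {b, d}; ¬(◇□p ∧ p) there: b:T, d:T. ✓
d: successors {a, e}; ¬(◇□p ∧ p) there: a:T, e:T. ✓
e: successors {a, b, d, e, f}; ¬(◇□p ∧ p) there: a:T, b:T, d:T, e:T, f:T. ✓
f: successors {f}; ¬(◇□p ∧ p) there: f:T. ✓
— 6 worlds.

1 and 6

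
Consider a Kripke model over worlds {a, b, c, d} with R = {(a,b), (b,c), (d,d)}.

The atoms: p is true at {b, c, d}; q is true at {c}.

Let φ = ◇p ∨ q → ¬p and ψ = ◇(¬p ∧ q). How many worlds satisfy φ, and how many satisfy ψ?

For ◇p ∨ q → ¬p:
a: ◇p ∨ q is T, ¬p is T. ✓
b: ◇p ∨ q is T, ¬p is F. ✗
c: ◇p ∨ q is T, ¬p is F. ✗
d: ◇p ∨ q is T, ¬p is F. ✗
— 1 world.
For ◇(¬p ∧ q):
a: successors {b}; ¬p ∧ q there: b:F. ✗
b: successors {c}; ¬p ∧ q there: c:F. ✗
c: no successors, so ◇(¬p ∧ q) fails. ✗
d: successors {d}; ¬p ∧ q there: d:F. ✗
— 0 worlds.

1 and 0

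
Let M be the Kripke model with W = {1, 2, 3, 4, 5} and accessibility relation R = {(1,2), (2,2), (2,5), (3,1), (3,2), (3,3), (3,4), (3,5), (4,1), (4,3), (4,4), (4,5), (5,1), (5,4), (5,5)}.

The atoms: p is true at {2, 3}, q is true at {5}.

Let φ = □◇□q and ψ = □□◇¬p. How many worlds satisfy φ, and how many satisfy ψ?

0 and 1

For □◇□q:
1: successors {2}; ◇□q there: 2:F. ✗
2: successors {2, 5}; ◇□q there: 2:F, 5:F. ✗
3: successors {1, 2, 3, 4, 5}; ◇□q there: 1:F, 2:F, 3:F, 4:F, 5:F. ✗
4: successors {1, 3, 4, 5}; ◇□q there: 1:F, 3:F, 4:F, 5:F. ✗
5: successors {1, 4, 5}; ◇□q there: 1:F, 4:F, 5:F. ✗
— 0 worlds.
For □□◇¬p:
1: successors {2}; □◇¬p there: 2:T. ✓
2: successors {2, 5}; □◇¬p there: 2:T, 5:F. ✗
3: successors {1, 2, 3, 4, 5}; □◇¬p there: 1:T, 2:T, 3:F, 4:F, 5:F. ✗
4: successors {1, 3, 4, 5}; □◇¬p there: 1:T, 3:F, 4:F, 5:F. ✗
5: successors {1, 4, 5}; □◇¬p there: 1:T, 4:F, 5:F. ✗
— 1 world.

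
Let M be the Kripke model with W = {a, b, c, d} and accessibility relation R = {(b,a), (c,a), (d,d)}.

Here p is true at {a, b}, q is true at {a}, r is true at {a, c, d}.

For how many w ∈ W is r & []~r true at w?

a: r is T, []~r is T. ✓
b: r is F, []~r is F. ✗
c: r is T, []~r is F. ✗
d: r is T, []~r is F. ✗
Satisfying worlds: {a}.

1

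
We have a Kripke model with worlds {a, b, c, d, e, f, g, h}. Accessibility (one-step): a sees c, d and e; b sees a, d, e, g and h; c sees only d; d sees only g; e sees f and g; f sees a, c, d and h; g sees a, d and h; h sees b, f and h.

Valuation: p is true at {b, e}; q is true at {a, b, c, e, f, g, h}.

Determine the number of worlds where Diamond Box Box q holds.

2

a: successors {c, d, e}; Box Box q there: c:T, d:F, e:F. ✓
b: successors {a, d, e, g, h}; Box Box q there: a:F, d:F, e:F, g:F, h:F. ✗
c: successors {d}; Box Box q there: d:F. ✗
d: successors {g}; Box Box q there: g:F. ✗
e: successors {f, g}; Box Box q there: f:F, g:F. ✗
f: successors {a, c, d, h}; Box Box q there: a:F, c:T, d:F, h:F. ✓
g: successors {a, d, h}; Box Box q there: a:F, d:F, h:F. ✗
h: successors {b, f, h}; Box Box q there: b:F, f:F, h:F. ✗
Satisfying worlds: {a, f}.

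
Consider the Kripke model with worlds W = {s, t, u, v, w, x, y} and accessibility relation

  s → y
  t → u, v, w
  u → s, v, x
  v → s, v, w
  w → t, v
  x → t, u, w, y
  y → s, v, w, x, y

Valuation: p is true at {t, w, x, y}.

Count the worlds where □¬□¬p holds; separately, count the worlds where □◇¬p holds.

7 and 4

For □¬□¬p:
s: successors {y}; ¬□¬p there: y:T. ✓
t: successors {u, v, w}; ¬□¬p there: u:T, v:T, w:T. ✓
u: successors {s, v, x}; ¬□¬p there: s:T, v:T, x:T. ✓
v: successors {s, v, w}; ¬□¬p there: s:T, v:T, w:T. ✓
w: successors {t, v}; ¬□¬p there: t:T, v:T. ✓
x: successors {t, u, w, y}; ¬□¬p there: t:T, u:T, w:T, y:T. ✓
y: successors {s, v, w, x, y}; ¬□¬p there: s:T, v:T, w:T, x:T, y:T. ✓
— 7 worlds.
For □◇¬p:
s: successors {y}; ◇¬p there: y:T. ✓
t: successors {u, v, w}; ◇¬p there: u:T, v:T, w:T. ✓
u: successors {s, v, x}; ◇¬p there: s:F, v:T, x:T. ✗
v: successors {s, v, w}; ◇¬p there: s:F, v:T, w:T. ✗
w: successors {t, v}; ◇¬p there: t:T, v:T. ✓
x: successors {t, u, w, y}; ◇¬p there: t:T, u:T, w:T, y:T. ✓
y: successors {s, v, w, x, y}; ◇¬p there: s:F, v:T, w:T, x:T, y:T. ✗
— 4 worlds.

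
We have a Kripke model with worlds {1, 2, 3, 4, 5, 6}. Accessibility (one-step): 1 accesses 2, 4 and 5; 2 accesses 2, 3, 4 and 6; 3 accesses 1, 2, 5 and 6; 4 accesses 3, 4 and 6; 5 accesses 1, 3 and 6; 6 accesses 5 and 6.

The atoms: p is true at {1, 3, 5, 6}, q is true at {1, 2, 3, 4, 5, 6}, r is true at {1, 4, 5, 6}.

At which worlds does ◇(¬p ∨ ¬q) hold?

{1, 2, 3, 4}

1: successors {2, 4, 5}; ¬p ∨ ¬q there: 2:T, 4:T, 5:F. ✓
2: successors {2, 3, 4, 6}; ¬p ∨ ¬q there: 2:T, 3:F, 4:T, 6:F. ✓
3: successors {1, 2, 5, 6}; ¬p ∨ ¬q there: 1:F, 2:T, 5:F, 6:F. ✓
4: successors {3, 4, 6}; ¬p ∨ ¬q there: 3:F, 4:T, 6:F. ✓
5: successors {1, 3, 6}; ¬p ∨ ¬q there: 1:F, 3:F, 6:F. ✗
6: successors {5, 6}; ¬p ∨ ¬q there: 5:F, 6:F. ✗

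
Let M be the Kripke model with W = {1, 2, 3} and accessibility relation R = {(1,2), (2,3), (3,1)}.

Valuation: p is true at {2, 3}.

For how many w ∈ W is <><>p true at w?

1: successors {2}; <>p there: 2:T. ✓
2: successors {3}; <>p there: 3:F. ✗
3: successors {1}; <>p there: 1:T. ✓
Satisfying worlds: {1, 3}.

2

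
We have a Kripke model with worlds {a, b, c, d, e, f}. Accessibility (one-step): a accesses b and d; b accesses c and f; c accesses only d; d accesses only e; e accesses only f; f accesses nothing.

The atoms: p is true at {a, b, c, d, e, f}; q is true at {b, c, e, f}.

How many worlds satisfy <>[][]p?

a: successors {b, d}; [][]p there: b:T, d:T. ✓
b: successors {c, f}; [][]p there: c:T, f:T. ✓
c: successors {d}; [][]p there: d:T. ✓
d: successors {e}; [][]p there: e:T. ✓
e: successors {f}; [][]p there: f:T. ✓
f: no successors, so <>[][]p fails. ✗
Satisfying worlds: {a, b, c, d, e}.

5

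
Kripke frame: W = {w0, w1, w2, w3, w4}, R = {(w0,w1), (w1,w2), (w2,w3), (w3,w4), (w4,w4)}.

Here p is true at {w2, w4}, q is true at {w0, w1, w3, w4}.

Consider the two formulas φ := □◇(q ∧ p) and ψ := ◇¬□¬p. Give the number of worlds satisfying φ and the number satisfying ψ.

3 and 4

For □◇(q ∧ p):
w0: successors {w1}; ◇(q ∧ p) there: w1:F. ✗
w1: successors {w2}; ◇(q ∧ p) there: w2:F. ✗
w2: successors {w3}; ◇(q ∧ p) there: w3:T. ✓
w3: successors {w4}; ◇(q ∧ p) there: w4:T. ✓
w4: successors {w4}; ◇(q ∧ p) there: w4:T. ✓
— 3 worlds.
For ◇¬□¬p:
w0: successors {w1}; ¬□¬p there: w1:T. ✓
w1: successors {w2}; ¬□¬p there: w2:F. ✗
w2: successors {w3}; ¬□¬p there: w3:T. ✓
w3: successors {w4}; ¬□¬p there: w4:T. ✓
w4: successors {w4}; ¬□¬p there: w4:T. ✓
— 4 worlds.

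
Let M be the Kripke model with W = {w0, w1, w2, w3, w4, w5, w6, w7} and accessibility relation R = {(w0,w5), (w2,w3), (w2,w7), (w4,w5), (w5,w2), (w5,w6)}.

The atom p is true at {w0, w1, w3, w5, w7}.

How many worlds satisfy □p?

w0: successors {w5}; p there: w5:T. ✓
w1: no successors, so □p holds vacuously. ✓
w2: successors {w3, w7}; p there: w3:T, w7:T. ✓
w3: no successors, so □p holds vacuously. ✓
w4: successors {w5}; p there: w5:T. ✓
w5: successors {w2, w6}; p there: w2:F, w6:F. ✗
w6: no successors, so □p holds vacuously. ✓
w7: no successors, so □p holds vacuously. ✓
Satisfying worlds: {w0, w1, w2, w3, w4, w6, w7}.

7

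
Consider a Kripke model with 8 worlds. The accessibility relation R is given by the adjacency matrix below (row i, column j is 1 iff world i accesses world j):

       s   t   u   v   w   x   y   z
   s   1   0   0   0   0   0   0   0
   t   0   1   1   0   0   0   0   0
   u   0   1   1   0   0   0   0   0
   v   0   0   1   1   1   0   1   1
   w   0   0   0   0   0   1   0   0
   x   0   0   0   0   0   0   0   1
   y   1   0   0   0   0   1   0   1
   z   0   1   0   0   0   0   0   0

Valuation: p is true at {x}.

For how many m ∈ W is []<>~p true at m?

7

s: successors {s}; <>~p there: s:T. ✓
t: successors {t, u}; <>~p there: t:T, u:T. ✓
u: successors {t, u}; <>~p there: t:T, u:T. ✓
v: successors {u, v, w, y, z}; <>~p there: u:T, v:T, w:F, y:T, z:T. ✗
w: successors {x}; <>~p there: x:T. ✓
x: successors {z}; <>~p there: z:T. ✓
y: successors {s, x, z}; <>~p there: s:T, x:T, z:T. ✓
z: successors {t}; <>~p there: t:T. ✓
Satisfying worlds: {s, t, u, w, x, y, z}.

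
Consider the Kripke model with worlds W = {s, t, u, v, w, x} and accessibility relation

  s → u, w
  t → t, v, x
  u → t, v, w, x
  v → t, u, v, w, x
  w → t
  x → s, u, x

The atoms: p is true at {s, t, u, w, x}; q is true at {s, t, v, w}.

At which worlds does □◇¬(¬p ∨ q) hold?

{t, w, x}

s: successors {u, w}; ◇¬(¬p ∨ q) there: u:T, w:F. ✗
t: successors {t, v, x}; ◇¬(¬p ∨ q) there: t:T, v:T, x:T. ✓
u: successors {t, v, w, x}; ◇¬(¬p ∨ q) there: t:T, v:T, w:F, x:T. ✗
v: successors {t, u, v, w, x}; ◇¬(¬p ∨ q) there: t:T, u:T, v:T, w:F, x:T. ✗
w: successors {t}; ◇¬(¬p ∨ q) there: t:T. ✓
x: successors {s, u, x}; ◇¬(¬p ∨ q) there: s:T, u:T, x:T. ✓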